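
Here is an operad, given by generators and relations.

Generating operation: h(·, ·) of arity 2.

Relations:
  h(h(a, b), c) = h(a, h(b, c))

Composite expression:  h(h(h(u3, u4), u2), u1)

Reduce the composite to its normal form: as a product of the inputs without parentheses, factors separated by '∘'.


u3 ∘ u4 ∘ u2 ∘ u1

All parenthesizations of h agree; list the u-inputs left to right.
h(u3, u4) collapses to u3 ∘ u4
h(h(u3, u4), u2) collapses to u3 ∘ u4 ∘ u2
h(h(h(u3, u4), u2), u1) collapses to u3 ∘ u4 ∘ u2 ∘ u1


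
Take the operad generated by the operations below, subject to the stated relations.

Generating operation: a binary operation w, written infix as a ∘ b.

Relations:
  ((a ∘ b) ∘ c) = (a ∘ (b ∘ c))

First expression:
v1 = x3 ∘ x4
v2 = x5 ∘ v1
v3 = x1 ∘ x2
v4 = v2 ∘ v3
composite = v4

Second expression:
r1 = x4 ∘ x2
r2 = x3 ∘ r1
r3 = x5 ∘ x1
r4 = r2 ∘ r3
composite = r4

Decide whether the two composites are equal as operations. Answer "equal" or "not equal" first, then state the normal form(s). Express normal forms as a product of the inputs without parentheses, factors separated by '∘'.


Normal form of the first expression: x5 ∘ x3 ∘ x4 ∘ x1 ∘ x2
Normal form of the second expression: x3 ∘ x4 ∘ x2 ∘ x5 ∘ x1
Different reductions; not equal.

not equal: they reduce to x5 ∘ x3 ∘ x4 ∘ x1 ∘ x2 and x3 ∘ x4 ∘ x2 ∘ x5 ∘ x1


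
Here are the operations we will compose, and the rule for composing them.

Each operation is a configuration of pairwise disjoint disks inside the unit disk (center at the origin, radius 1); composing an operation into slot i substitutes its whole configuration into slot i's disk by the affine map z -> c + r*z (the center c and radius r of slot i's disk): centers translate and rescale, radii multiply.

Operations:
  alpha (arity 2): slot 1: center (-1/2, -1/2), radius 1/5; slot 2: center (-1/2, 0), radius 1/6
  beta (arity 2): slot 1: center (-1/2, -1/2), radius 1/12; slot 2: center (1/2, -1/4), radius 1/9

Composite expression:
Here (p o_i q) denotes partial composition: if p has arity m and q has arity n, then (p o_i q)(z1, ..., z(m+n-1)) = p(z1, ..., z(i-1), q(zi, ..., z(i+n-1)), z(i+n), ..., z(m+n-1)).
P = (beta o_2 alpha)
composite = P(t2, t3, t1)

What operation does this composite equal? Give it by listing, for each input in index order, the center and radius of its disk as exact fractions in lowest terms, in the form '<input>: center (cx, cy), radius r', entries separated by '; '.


t1: center (4/9, -1/4), radius 1/54; t2: center (-1/2, -1/2), radius 1/12; t3: center (4/9, -11/36), radius 1/45

Only the slot chain above each t matters under beta; compose those maps.
t2: after 1 affine step, its disk has center (-1/2, -1/2), radius 1/12
t3: after 2 affine steps, its disk has center (4/9, -11/36), radius 1/45
t1: after 2 affine steps, its disk has center (4/9, -1/4), radius 1/54


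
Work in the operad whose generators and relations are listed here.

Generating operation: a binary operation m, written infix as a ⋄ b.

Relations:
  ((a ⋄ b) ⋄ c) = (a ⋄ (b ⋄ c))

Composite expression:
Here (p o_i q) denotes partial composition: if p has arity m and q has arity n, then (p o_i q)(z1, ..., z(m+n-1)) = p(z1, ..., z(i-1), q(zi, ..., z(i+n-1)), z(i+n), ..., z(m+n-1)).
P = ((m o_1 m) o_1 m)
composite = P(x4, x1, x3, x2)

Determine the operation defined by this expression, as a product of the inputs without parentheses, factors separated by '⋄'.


Key point: m is associative — brackets drop, the x-order remains.
(x4 ⋄ x1) spells out as x4 ⋄ x1
((x4 ⋄ x1) ⋄ x3) spells out as x4 ⋄ x1 ⋄ x3
(((x4 ⋄ x1) ⋄ x3) ⋄ x2) spells out as x4 ⋄ x1 ⋄ x3 ⋄ x2

x4 ⋄ x1 ⋄ x3 ⋄ x2


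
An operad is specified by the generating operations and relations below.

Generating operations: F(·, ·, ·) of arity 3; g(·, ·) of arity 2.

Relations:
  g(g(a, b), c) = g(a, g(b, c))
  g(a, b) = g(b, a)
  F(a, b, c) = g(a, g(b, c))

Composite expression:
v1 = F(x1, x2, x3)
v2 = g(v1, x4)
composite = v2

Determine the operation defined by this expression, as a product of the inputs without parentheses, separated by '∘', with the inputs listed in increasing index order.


With g associative and commutative, the x-input set is all that matters.
F(x1, x2, x3) linearizes to x1 ∘ x2 ∘ x3
g(F(x1, x2, x3), x4) linearizes to x1 ∘ x2 ∘ x3 ∘ x4
reordering the factors by index: x1 ∘ x2 ∘ x3 ∘ x4

x1 ∘ x2 ∘ x3 ∘ x4


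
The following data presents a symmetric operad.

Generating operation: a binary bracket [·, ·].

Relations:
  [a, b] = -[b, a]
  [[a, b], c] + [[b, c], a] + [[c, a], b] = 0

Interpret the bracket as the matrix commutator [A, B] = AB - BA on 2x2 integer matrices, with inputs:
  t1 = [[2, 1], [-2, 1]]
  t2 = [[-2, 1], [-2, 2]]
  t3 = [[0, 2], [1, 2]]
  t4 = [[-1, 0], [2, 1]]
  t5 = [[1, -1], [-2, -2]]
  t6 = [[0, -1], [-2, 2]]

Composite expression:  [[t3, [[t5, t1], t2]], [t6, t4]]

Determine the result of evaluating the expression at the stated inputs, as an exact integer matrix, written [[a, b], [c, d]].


[[-48, 96], [480, 48]]

[t5, t1] = [[4, 4], [4, -4]]
[[t5, t1], t2] = [[-12, 24], [0, 12]]
[t3, [[t5, t1], t2]] = [[-24, 0], [-24, 24]]
[t6, t4] = [[-2, -2], [8, 2]]
[[t3, [[t5, t1], t2]], [t6, t4]] = [[-48, 96], [480, 48]]


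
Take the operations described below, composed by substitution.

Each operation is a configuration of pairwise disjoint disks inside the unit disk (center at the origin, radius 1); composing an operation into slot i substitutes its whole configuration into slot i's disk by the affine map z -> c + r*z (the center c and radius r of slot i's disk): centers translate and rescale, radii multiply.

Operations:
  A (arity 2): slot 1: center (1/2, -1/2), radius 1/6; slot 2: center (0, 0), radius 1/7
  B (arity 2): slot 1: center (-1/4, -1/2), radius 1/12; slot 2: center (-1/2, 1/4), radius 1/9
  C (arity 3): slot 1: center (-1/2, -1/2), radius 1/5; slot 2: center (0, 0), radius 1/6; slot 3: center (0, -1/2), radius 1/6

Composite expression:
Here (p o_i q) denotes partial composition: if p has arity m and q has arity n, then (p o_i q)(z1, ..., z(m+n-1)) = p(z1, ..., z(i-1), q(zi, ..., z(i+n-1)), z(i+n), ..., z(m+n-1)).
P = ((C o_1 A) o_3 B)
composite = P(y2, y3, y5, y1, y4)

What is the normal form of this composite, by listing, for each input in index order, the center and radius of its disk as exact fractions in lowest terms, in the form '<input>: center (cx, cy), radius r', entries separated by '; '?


y1: center (-1/12, 1/24), radius 1/54; y2: center (-2/5, -3/5), radius 1/30; y3: center (-1/2, -1/2), radius 1/35; y4: center (0, -1/2), radius 1/6; y5: center (-1/24, -1/12), radius 1/72

Affine substitution under C: radii multiply and y-centers shift.
for y2, the 2-step affine chain lands on center (-2/5, -3/5), radius 1/30
for y3, the 2-step affine chain lands on center (-1/2, -1/2), radius 1/35
for y5, the 2-step affine chain lands on center (-1/24, -1/12), radius 1/72
for y1, the 2-step affine chain lands on center (-1/12, 1/24), radius 1/54
for y4, the 1-step affine chain lands on center (0, -1/2), radius 1/6


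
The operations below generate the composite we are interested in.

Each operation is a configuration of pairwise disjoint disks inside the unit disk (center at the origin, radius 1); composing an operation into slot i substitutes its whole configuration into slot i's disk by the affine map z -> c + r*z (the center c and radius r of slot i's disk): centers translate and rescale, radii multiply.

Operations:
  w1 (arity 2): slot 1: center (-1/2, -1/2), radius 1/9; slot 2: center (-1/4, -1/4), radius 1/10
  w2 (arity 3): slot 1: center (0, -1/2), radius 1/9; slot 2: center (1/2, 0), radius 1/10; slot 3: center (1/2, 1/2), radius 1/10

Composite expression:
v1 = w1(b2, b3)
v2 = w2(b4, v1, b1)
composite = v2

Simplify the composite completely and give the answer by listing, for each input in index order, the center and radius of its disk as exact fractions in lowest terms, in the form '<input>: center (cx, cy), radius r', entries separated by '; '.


b1: center (1/2, 1/2), radius 1/10; b2: center (9/20, -1/20), radius 1/90; b3: center (19/40, -1/40), radius 1/100; b4: center (0, -1/2), radius 1/9

Affine substitution under w2: radii multiply and b-centers shift.
for b4, the 1-step affine chain lands on center (0, -1/2), radius 1/9
for b2, the 2-step affine chain lands on center (9/20, -1/20), radius 1/90
for b3, the 2-step affine chain lands on center (19/40, -1/40), radius 1/100
for b1, the 1-step affine chain lands on center (1/2, 1/2), radius 1/10


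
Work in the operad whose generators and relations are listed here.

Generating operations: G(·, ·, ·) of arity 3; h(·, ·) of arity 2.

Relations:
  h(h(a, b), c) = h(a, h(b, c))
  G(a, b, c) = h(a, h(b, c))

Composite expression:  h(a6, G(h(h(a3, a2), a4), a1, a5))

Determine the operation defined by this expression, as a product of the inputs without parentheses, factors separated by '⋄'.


a6 ⋄ a3 ⋄ a2 ⋄ a4 ⋄ a1 ⋄ a5

All parenthesizations of h agree; list the a-inputs left to right.
h(a3, a2) spells out as a3 ⋄ a2
h(h(a3, a2), a4) spells out as a3 ⋄ a2 ⋄ a4
G(h(h(a3, a2), a4), a1, a5) spells out as a3 ⋄ a2 ⋄ a4 ⋄ a1 ⋄ a5
h(a6, G(h(h(a3, a2), a4), a1, a5)) spells out as a6 ⋄ a3 ⋄ a2 ⋄ a4 ⋄ a1 ⋄ a5


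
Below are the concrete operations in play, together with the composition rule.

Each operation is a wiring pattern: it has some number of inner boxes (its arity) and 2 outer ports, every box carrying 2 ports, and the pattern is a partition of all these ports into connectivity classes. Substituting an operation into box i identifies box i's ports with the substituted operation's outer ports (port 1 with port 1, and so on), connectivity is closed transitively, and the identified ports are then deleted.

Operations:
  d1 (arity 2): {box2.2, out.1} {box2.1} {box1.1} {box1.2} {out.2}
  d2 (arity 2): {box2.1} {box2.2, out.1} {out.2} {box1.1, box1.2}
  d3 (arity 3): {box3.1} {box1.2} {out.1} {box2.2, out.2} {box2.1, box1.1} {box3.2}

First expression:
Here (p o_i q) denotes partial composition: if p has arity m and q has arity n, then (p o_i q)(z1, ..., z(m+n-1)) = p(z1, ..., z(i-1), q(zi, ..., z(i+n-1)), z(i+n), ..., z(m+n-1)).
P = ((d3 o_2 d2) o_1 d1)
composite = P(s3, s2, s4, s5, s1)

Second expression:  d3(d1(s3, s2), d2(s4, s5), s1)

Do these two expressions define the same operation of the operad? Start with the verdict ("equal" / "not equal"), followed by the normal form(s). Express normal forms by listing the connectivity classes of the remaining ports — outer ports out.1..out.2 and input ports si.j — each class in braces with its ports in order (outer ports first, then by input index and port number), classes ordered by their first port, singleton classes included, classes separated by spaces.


equal; both compose to {out.1} {out.2} {s1.1} {s1.2} {s2.1} {s2.2, s5.2} {s3.1} {s3.2} {s4.1, s4.2} {s5.1}

In normal form, the first expression is {out.1} {out.2} {s1.1} {s1.2} {s2.1} {s2.2, s5.2} {s3.1} {s3.2} {s4.1, s4.2} {s5.1}
In normal form, the second expression is {out.1} {out.2} {s1.1} {s1.2} {s2.1} {s2.2, s5.2} {s3.1} {s3.2} {s4.1, s4.2} {s5.1}
Same normal form: equal.


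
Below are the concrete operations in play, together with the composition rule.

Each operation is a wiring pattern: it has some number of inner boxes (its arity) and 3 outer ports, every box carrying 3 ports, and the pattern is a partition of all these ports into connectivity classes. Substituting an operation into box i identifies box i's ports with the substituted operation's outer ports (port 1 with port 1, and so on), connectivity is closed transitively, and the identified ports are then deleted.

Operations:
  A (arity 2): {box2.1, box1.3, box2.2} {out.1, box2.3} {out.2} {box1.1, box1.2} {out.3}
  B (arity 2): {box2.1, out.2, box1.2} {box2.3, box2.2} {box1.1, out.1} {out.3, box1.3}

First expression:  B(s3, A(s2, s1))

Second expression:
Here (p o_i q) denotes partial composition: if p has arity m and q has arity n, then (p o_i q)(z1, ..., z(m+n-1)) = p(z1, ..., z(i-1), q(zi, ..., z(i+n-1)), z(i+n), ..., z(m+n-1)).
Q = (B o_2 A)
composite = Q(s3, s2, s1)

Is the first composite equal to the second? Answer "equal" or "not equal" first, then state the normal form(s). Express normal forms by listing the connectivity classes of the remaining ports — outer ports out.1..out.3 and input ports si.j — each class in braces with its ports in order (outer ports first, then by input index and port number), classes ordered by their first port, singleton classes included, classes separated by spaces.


Reducing the first expression gives {out.1, s3.1} {out.2, s1.3, s3.2} {out.3, s3.3} {s1.1, s1.2, s2.3} {s2.1, s2.2}
Reducing the second expression gives {out.1, s3.1} {out.2, s1.3, s3.2} {out.3, s3.3} {s1.1, s1.2, s2.3} {s2.1, s2.2}
Same normal form: equal.

equal; the common form is {out.1, s3.1} {out.2, s1.3, s3.2} {out.3, s3.3} {s1.1, s1.2, s2.3} {s2.1, s2.2}


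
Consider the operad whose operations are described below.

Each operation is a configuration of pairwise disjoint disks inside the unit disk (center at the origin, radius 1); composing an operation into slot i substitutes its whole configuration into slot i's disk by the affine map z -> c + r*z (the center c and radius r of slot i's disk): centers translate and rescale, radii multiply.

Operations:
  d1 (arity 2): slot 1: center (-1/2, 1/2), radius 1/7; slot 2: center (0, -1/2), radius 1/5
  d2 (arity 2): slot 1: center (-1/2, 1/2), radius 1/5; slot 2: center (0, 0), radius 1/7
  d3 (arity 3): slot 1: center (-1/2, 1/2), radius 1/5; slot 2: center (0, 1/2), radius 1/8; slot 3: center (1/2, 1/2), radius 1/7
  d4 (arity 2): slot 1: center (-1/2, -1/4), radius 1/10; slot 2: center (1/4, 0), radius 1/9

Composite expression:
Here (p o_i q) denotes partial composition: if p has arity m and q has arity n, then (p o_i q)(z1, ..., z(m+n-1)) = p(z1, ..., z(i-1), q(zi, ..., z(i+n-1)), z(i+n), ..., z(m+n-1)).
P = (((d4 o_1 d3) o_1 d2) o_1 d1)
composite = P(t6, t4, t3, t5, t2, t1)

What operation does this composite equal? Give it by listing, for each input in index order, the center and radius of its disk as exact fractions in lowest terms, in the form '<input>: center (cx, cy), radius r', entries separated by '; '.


Nesting under d4 composes maps z -> c + r*z down each t-path.
t6 passes through 4 substitutions, ending at center (-281/500, -47/250), radius 1/1750
t4 passes through 4 substitutions, ending at center (-14/25, -24/125), radius 1/1250
t3 passes through 3 substitutions, ending at center (-11/20, -1/5), radius 1/350
t5 passes through 2 substitutions, ending at center (-1/2, -1/5), radius 1/80
t2 passes through 2 substitutions, ending at center (-9/20, -1/5), radius 1/70
t1 passes through 1 substitution, ending at center (1/4, 0), radius 1/9

t1: center (1/4, 0), radius 1/9; t2: center (-9/20, -1/5), radius 1/70; t3: center (-11/20, -1/5), radius 1/350; t4: center (-14/25, -24/125), radius 1/1250; t5: center (-1/2, -1/5), radius 1/80; t6: center (-281/500, -47/250), radius 1/1750


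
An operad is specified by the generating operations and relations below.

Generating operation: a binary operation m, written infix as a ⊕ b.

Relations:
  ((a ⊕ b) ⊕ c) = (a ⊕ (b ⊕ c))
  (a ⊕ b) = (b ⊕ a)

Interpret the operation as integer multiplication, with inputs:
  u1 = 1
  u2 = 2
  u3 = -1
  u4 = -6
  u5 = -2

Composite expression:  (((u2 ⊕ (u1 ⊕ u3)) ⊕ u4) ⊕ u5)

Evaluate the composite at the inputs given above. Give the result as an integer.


-24

(u1 ⊕ u3) = -1
(u2 ⊕ (u1 ⊕ u3)) = -2
((u2 ⊕ (u1 ⊕ u3)) ⊕ u4) = 12
(((u2 ⊕ (u1 ⊕ u3)) ⊕ u4) ⊕ u5) = -24


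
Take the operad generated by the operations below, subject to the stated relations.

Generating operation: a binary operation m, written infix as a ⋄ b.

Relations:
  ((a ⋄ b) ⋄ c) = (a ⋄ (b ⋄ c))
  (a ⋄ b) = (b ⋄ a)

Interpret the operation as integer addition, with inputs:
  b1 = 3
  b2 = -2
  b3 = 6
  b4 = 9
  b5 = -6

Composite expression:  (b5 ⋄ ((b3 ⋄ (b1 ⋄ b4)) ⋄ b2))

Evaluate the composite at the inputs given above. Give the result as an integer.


10

(b1 ⋄ b4) = 12
(b3 ⋄ (b1 ⋄ b4)) = 18
((b3 ⋄ (b1 ⋄ b4)) ⋄ b2) = 16
(b5 ⋄ ((b3 ⋄ (b1 ⋄ b4)) ⋄ b2)) = 10


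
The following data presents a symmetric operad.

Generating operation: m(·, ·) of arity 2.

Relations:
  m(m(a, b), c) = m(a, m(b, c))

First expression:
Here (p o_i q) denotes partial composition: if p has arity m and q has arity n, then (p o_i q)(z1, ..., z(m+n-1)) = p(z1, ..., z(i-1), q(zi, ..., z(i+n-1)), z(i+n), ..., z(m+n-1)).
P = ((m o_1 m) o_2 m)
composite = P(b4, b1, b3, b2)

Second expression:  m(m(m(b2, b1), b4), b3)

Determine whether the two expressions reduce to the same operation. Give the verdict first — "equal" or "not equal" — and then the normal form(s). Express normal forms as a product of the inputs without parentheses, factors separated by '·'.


Normal form of the first expression: b4 · b1 · b3 · b2
Normal form of the second expression: b2 · b1 · b4 · b3
The normal forms differ: not equal.

not equal; the first gives b4 · b1 · b3 · b2 and the second b2 · b1 · b4 · b3


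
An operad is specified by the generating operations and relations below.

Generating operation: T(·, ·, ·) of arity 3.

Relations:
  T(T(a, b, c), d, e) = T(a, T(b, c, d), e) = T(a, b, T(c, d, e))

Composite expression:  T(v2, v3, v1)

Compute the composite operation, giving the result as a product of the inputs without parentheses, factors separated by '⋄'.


v2 ⋄ v3 ⋄ v1

Associativity of T dissolves the nesting; only the v-input order survives.
T(v2, v3, v1) flattens to v2 ⋄ v3 ⋄ v1


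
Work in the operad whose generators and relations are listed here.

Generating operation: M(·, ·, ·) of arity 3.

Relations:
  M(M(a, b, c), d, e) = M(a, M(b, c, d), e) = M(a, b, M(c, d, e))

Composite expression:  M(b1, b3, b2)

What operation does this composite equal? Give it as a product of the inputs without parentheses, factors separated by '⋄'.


b1 ⋄ b3 ⋄ b2

All parenthesizations of M agree; list the b-inputs left to right.
M(b1, b3, b2) flattens to b1 ⋄ b3 ⋄ b2


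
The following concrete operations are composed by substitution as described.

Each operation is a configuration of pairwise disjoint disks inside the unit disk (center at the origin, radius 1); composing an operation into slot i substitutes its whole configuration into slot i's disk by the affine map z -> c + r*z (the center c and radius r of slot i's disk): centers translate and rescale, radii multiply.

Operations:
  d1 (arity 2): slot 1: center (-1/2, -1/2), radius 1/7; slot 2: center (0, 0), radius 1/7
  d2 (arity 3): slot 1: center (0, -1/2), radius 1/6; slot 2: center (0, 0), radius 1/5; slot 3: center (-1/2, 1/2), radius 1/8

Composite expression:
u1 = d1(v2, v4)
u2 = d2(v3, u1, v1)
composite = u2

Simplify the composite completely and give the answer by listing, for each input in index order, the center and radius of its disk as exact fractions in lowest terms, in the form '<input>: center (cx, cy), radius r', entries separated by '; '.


v1: center (-1/2, 1/2), radius 1/8; v2: center (-1/10, -1/10), radius 1/35; v3: center (0, -1/2), radius 1/6; v4: center (0, 0), radius 1/35

Each v-disk chains the slot maps above it in d2; radii multiply.
input v3: applying the 1 nested substitution gives center (0, -1/2), radius 1/6
input v2: applying the 2 nested substitutions gives center (-1/10, -1/10), radius 1/35
input v4: applying the 2 nested substitutions gives center (0, 0), radius 1/35
input v1: applying the 1 nested substitution gives center (-1/2, 1/2), radius 1/8


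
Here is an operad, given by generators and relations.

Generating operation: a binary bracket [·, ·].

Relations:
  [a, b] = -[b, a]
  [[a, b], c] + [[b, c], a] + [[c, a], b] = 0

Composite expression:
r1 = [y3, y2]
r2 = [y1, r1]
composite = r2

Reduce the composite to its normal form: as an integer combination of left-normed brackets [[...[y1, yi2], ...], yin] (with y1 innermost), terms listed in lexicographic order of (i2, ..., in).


-[[y1, y2], y3] + [[y1, y3], y2]

Left-normed coefficients sit on the y1-initial expansion words.
Composite bracket: [y1, [y3, y2]]
The bracket unfolds into 4 signed words via [a, b] = ab - ba (2^2 = 4).
The y1-initial words carry the normal form:
  sign of y1y2y3 is -1, so it contributes -[[y1, y2], y3]
  sign of y1y3y2 is +1, so it contributes +[[y1, y3], y2]


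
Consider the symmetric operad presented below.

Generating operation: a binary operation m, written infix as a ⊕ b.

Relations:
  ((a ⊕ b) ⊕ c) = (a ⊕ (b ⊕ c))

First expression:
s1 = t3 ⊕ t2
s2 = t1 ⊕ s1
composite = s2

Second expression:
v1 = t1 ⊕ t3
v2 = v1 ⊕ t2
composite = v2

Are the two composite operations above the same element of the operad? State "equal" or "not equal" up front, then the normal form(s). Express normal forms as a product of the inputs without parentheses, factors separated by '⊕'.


equal; both compose to t1 ⊕ t3 ⊕ t2

The first expression reduces to t1 ⊕ t3 ⊕ t2
The second expression reduces to t1 ⊕ t3 ⊕ t2
Both agree, so they are equal.


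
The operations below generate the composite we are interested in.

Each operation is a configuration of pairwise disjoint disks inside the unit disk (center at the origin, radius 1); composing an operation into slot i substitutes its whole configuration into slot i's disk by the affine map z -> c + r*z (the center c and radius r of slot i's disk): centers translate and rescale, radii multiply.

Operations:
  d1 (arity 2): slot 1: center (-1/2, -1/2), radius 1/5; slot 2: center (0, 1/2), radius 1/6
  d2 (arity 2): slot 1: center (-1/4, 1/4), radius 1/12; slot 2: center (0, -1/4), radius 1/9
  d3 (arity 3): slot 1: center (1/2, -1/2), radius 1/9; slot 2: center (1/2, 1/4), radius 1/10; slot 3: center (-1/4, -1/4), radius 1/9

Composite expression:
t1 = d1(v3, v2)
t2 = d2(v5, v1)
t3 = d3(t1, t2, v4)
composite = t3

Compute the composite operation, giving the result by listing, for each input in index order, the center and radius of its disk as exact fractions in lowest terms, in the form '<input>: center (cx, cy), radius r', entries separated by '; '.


v1: center (1/2, 9/40), radius 1/90; v2: center (1/2, -4/9), radius 1/54; v3: center (4/9, -5/9), radius 1/45; v4: center (-1/4, -1/4), radius 1/9; v5: center (19/40, 11/40), radius 1/120


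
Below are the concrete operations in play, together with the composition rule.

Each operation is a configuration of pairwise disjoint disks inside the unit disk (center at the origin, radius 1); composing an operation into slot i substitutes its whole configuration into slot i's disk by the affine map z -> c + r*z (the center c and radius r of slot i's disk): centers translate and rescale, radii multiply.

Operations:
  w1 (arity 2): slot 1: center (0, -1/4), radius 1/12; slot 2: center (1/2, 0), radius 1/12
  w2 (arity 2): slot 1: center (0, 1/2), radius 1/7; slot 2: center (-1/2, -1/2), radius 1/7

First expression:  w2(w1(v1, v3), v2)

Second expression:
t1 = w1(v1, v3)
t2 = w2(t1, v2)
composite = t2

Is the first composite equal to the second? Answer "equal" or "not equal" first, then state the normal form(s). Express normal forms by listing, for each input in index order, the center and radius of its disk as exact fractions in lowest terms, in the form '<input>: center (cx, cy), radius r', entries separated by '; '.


Normal form of the first expression: v1: center (0, 13/28), radius 1/84; v2: center (-1/2, -1/2), radius 1/7; v3: center (1/14, 1/2), radius 1/84
Normal form of the second expression: v1: center (0, 13/28), radius 1/84; v2: center (-1/2, -1/2), radius 1/7; v3: center (1/14, 1/2), radius 1/84
One common form — equal.

equal; the common form is v1: center (0, 13/28), radius 1/84; v2: center (-1/2, -1/2), radius 1/7; v3: center (1/14, 1/2), radius 1/84


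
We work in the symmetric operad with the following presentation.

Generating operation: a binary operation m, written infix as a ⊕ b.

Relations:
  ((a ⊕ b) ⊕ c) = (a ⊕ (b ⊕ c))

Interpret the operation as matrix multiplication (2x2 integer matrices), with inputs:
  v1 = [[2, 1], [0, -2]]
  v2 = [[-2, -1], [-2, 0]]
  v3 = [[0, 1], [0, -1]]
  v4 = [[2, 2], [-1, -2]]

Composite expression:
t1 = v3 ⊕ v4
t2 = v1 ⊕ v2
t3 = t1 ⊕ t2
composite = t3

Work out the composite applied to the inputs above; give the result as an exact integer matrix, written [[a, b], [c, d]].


[[-2, 2], [2, -2]]

(v3 ⊕ v4) = [[-1, -2], [1, 2]]
(v1 ⊕ v2) = [[-6, -2], [4, 0]]
((v3 ⊕ v4) ⊕ (v1 ⊕ v2)) = [[-2, 2], [2, -2]]


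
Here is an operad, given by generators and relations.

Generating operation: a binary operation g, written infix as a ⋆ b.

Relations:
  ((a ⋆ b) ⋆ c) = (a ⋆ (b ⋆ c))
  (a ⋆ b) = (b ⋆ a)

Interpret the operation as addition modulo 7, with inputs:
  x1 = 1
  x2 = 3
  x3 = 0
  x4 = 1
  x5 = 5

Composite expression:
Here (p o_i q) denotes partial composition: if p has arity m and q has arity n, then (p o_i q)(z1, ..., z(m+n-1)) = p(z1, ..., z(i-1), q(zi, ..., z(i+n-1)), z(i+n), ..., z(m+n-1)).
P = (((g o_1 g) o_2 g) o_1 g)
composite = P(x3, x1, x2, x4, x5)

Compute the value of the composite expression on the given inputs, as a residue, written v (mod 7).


(x3 ⋆ x1) = 1
(x2 ⋆ x4) = 4
((x3 ⋆ x1) ⋆ (x2 ⋆ x4)) = 5
(((x3 ⋆ x1) ⋆ (x2 ⋆ x4)) ⋆ x5) = 3

3 (mod 7)


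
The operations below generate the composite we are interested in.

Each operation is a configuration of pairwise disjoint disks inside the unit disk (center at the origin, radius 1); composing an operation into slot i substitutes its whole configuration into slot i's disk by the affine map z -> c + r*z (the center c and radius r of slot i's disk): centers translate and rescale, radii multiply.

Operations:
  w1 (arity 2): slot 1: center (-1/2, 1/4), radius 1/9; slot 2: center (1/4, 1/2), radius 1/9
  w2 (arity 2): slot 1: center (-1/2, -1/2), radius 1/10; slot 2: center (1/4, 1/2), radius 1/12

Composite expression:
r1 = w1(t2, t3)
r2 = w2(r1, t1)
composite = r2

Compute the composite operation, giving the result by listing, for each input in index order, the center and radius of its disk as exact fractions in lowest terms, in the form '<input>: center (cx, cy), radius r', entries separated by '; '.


Affine substitution under w2: radii multiply and t-centers shift.
input t2: composing its 2 substitution steps yields center (-11/20, -19/40), radius 1/90
input t3: composing its 2 substitution steps yields center (-19/40, -9/20), radius 1/90
input t1: composing its 1 substitution step yields center (1/4, 1/2), radius 1/12

t1: center (1/4, 1/2), radius 1/12; t2: center (-11/20, -19/40), radius 1/90; t3: center (-19/40, -9/20), radius 1/90


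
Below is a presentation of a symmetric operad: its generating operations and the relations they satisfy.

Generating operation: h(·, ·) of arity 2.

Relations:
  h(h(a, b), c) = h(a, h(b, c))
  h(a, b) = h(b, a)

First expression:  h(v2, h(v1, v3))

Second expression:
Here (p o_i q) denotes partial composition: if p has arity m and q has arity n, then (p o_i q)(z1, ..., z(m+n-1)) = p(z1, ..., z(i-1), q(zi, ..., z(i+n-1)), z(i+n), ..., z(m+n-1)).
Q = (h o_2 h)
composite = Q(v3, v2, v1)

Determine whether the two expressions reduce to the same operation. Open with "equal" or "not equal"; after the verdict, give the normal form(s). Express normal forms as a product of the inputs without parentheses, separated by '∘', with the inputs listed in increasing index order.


equal; the common form is v1 ∘ v2 ∘ v3

Normal form of the first expression: v1 ∘ v2 ∘ v3
Normal form of the second expression: v1 ∘ v2 ∘ v3
The normal forms match — equal.


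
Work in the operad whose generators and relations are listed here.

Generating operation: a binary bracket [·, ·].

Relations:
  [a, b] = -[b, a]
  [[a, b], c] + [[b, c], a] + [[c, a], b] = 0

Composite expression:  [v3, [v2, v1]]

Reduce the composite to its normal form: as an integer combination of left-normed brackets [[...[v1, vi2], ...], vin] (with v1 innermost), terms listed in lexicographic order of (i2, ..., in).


[[v1, v2], v3]


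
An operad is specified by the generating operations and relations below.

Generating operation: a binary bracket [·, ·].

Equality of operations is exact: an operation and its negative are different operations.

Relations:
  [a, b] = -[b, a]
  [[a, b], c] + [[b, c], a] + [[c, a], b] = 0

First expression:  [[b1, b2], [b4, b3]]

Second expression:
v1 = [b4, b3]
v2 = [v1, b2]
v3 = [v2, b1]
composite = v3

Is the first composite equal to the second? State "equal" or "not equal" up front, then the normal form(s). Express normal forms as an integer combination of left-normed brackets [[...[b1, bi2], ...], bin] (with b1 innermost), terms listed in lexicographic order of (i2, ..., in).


The first expression, normalized: -[[[b1, b2], b3], b4] + [[[b1, b2], b4], b3]
The second expression, normalized: -[[[b1, b2], b3], b4] + [[[b1, b2], b4], b3] + [[[b1, b3], b4], b2] - [[[b1, b4], b3], b2]
Distinct normal forms: not equal.

not equal; the first gives -[[[b1, b2], b3], b4] + [[[b1, b2], b4], b3] and the second -[[[b1, b2], b3], b4] + [[[b1, b2], b4], b3] + [[[b1, b3], b4], b2] - [[[b1, b4], b3], b2]


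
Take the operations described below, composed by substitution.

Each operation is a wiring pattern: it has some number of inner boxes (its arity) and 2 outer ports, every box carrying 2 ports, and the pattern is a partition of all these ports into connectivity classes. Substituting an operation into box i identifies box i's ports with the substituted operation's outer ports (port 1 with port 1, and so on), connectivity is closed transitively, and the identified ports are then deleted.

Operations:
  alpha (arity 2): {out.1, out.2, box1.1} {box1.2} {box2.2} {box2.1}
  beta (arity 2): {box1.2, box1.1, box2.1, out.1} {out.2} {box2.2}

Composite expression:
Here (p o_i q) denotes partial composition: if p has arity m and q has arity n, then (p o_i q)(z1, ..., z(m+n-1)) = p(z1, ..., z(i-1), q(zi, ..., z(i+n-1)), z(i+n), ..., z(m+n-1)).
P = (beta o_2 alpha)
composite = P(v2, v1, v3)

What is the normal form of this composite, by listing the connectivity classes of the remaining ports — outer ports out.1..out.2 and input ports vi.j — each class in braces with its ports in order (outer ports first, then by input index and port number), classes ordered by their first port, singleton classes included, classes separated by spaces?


{out.1, v1.1, v2.1, v2.2} {out.2} {v1.2} {v3.1} {v3.2}

Treat the ports identified at beta as solder joints: merge, then drop.
through alpha, on inputs (v1, v3): {out.1, out.2, v1.1} {v1.2} {v3.1} {v3.2} (out.j = stage outer ports)
through beta, on inputs (v2, v1, v3): {out.1, v1.1, v2.1, v2.2} {out.2} {v1.2} {v3.1} {v3.2} (out.j = stage outer ports)


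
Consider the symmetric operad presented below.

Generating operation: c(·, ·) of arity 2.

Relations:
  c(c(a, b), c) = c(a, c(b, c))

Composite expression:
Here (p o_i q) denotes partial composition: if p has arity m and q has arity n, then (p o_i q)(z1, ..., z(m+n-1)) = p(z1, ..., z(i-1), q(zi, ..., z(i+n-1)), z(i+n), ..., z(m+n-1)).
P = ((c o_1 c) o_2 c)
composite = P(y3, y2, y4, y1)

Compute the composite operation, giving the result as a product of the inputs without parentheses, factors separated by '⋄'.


y3 ⋄ y2 ⋄ y4 ⋄ y1


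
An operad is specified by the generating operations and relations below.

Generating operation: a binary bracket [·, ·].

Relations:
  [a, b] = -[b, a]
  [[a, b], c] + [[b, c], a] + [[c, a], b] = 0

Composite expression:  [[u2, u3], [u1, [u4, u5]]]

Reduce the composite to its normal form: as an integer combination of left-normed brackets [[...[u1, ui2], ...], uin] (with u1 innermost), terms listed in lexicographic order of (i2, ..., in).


-[[[[u1, u4], u5], u2], u3] + [[[[u1, u4], u5], u3], u2] + [[[[u1, u5], u4], u2], u3] - [[[[u1, u5], u4], u3], u2]


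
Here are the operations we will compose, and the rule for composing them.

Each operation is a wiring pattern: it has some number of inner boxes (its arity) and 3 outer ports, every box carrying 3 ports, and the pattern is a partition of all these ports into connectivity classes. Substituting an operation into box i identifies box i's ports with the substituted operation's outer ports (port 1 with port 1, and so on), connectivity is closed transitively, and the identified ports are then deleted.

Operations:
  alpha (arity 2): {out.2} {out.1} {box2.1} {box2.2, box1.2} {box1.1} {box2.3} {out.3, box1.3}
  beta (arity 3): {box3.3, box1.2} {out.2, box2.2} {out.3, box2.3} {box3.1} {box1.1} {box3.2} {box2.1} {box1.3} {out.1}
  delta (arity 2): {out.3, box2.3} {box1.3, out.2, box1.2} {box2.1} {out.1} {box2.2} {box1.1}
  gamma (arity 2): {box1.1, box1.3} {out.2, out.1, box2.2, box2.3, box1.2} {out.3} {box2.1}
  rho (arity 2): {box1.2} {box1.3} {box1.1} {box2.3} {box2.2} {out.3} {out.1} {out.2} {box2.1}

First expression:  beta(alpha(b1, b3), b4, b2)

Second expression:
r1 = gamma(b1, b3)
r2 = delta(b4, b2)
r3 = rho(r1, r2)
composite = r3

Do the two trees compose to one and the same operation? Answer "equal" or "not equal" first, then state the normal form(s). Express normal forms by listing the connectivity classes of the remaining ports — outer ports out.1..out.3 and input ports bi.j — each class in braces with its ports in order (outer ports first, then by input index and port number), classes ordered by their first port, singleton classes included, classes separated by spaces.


not equal; the first gives {out.1} {out.2, b4.2} {out.3, b4.3} {b1.1} {b1.2, b3.2} {b1.3} {b2.1} {b2.2} {b2.3} {b3.1} {b3.3} {b4.1} and the second {out.1} {out.2} {out.3} {b1.1, b1.3} {b1.2, b3.2, b3.3} {b2.1} {b2.2} {b2.3} {b3.1} {b4.1} {b4.2, b4.3}

Normal form of the first expression: {out.1} {out.2, b4.2} {out.3, b4.3} {b1.1} {b1.2, b3.2} {b1.3} {b2.1} {b2.2} {b2.3} {b3.1} {b3.3} {b4.1}
Normal form of the second expression: {out.1} {out.2} {out.3} {b1.1, b1.3} {b1.2, b3.2, b3.3} {b2.1} {b2.2} {b2.3} {b3.1} {b4.1} {b4.2, b4.3}
No match — not equal.


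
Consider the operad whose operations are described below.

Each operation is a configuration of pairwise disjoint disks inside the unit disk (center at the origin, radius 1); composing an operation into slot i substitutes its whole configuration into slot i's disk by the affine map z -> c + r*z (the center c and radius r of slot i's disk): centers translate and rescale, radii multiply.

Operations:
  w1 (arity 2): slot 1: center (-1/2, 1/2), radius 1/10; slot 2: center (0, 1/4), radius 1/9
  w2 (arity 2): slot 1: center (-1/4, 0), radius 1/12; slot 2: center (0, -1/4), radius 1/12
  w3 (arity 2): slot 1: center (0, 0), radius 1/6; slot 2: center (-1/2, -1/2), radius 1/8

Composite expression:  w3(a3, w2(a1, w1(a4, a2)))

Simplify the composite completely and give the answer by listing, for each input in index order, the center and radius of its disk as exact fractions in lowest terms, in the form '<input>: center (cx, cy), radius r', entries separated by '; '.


a1: center (-17/32, -1/2), radius 1/96; a2: center (-1/2, -203/384), radius 1/864; a3: center (0, 0), radius 1/6; a4: center (-97/192, -101/192), radius 1/960

Affine substitution under w3: radii multiply and a-centers shift.
for a3, the 1-step affine chain lands on center (0, 0), radius 1/6
for a1, the 2-step affine chain lands on center (-17/32, -1/2), radius 1/96
for a4, the 3-step affine chain lands on center (-97/192, -101/192), radius 1/960
for a2, the 3-step affine chain lands on center (-1/2, -203/384), radius 1/864


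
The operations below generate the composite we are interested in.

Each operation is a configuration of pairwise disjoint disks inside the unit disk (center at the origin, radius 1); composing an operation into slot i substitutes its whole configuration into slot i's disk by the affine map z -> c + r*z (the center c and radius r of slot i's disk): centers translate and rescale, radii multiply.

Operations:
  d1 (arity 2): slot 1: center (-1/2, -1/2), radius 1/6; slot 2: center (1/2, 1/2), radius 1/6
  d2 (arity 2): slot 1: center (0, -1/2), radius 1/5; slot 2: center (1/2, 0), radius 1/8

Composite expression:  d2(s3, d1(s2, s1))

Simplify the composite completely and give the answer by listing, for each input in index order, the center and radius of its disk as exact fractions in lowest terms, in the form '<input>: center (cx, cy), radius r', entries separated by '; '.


Below d2, radii multiply path by path; the s-disk centers shift.
for s3, the 1-step affine chain lands on center (0, -1/2), radius 1/5
for s2, the 2-step affine chain lands on center (7/16, -1/16), radius 1/48
for s1, the 2-step affine chain lands on center (9/16, 1/16), radius 1/48

s1: center (9/16, 1/16), radius 1/48; s2: center (7/16, -1/16), radius 1/48; s3: center (0, -1/2), radius 1/5


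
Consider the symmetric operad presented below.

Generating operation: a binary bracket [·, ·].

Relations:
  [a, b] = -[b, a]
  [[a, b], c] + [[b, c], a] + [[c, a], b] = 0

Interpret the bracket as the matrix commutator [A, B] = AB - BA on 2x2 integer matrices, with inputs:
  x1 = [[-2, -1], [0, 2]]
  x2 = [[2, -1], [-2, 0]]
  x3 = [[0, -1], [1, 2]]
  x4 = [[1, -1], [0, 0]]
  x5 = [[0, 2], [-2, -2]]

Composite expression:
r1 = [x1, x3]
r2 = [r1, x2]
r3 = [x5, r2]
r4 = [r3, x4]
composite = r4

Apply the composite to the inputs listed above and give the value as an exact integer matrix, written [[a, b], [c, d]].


[x1, x3] = [[-1, 2], [4, 1]]
[[x1, x3], x2] = [[0, -2], [4, 0]]
[x5, [[x1, x3], x2]] = [[4, -4], [-8, -4]]
[[x5, [[x1, x3], x2]], x4] = [[-8, -4], [-8, 8]]

[[-8, -4], [-8, 8]]


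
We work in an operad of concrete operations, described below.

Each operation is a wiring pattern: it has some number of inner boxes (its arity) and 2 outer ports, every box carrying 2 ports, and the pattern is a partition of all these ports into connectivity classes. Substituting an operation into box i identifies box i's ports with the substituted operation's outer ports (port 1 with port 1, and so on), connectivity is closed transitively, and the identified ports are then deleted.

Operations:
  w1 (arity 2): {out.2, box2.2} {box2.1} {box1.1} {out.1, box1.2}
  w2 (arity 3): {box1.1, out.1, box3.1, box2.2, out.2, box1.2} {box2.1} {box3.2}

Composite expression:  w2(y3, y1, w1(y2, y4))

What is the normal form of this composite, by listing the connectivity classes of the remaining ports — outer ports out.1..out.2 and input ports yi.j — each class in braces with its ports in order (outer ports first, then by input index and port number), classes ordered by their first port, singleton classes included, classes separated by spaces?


Treat the ports identified at w2 as solder joints: merge, then drop.
through w1, on inputs (y2, y4): {out.1, y2.2} {out.2, y4.2} {y2.1} {y4.1} (out.j = stage outer ports)
through w2, on inputs (y3, y1, y2, y4): {out.1, out.2, y1.2, y2.2, y3.1, y3.2} {y1.1} {y2.1} {y4.1} {y4.2} (out.j = stage outer ports)

{out.1, out.2, y1.2, y2.2, y3.1, y3.2} {y1.1} {y2.1} {y4.1} {y4.2}


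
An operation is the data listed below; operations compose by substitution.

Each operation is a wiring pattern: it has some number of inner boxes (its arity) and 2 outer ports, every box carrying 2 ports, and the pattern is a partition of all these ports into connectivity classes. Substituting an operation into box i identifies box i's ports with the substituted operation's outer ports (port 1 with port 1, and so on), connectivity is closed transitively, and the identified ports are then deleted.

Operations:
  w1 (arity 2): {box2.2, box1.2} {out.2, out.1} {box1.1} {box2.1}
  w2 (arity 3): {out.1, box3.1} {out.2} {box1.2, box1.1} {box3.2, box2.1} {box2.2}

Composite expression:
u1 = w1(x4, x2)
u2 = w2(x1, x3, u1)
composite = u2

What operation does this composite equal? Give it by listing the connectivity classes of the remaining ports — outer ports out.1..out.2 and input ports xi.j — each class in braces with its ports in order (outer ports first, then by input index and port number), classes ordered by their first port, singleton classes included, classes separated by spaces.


{out.1, x3.1} {out.2} {x1.1, x1.2} {x2.1} {x2.2, x4.2} {x3.2} {x4.1}

Connectivity passes through glued w2-boundaries; trace each wire chain.
through w1, on inputs (x4, x2): {out.1, out.2} {x2.1} {x2.2, x4.2} {x4.1} (out.j = stage outer ports)
through w2, on inputs (x1, x3, x4, x2): {out.1, x3.1} {out.2} {x1.1, x1.2} {x2.1} {x2.2, x4.2} {x3.2} {x4.1} (out.j = stage outer ports)
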